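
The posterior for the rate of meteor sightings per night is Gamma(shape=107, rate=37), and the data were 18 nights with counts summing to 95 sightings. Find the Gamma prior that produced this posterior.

Gamma(shape=12, rate=19)

A Gamma(α, β) prior (rate parametrization) on a Poisson rate with n observations summing to S gives posterior Gamma(α+S, β+n).
So α = 107 − 95 = 12 and β = 37 − 18 = 19.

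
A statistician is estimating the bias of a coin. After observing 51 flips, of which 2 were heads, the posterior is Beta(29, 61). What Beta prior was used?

Beta(27, 12)

Beta is conjugate to the binomial likelihood: posterior = Beta(a+s, b+f).
So a = 29 − 2 = 27 and b = 61 − 49 = 12.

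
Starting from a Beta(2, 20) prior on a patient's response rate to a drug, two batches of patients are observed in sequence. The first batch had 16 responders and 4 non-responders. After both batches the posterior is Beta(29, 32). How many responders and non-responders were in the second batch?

Sequential conjugate updates are equivalent to a single update on the pooled data, so total successes = posterior α − prior α and total failures = posterior β − prior β.
Total across both batches: 29−2=27 responders, 32−20=12 non-responders.
Subtract the first batch: 27−16=11 responders and 12−4=8 non-responders.

11 responders and 8 non-responders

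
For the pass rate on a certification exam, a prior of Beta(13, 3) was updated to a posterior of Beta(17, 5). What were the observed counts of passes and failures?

Beta is conjugate to the binomial likelihood: posterior = Beta(a+s, b+f).
So s = 17 − 13 = 4 and f = 5 − 3 = 2.

4 passes and 2 failures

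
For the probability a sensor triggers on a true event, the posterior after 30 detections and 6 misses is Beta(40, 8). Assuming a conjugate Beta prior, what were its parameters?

Beta(10, 2)

A Beta(a, b) prior with s successes and f failures in binomial data gives a Beta(a+s, b+f) posterior.
Subtract the data counts: 40−30=10, 8−6=2.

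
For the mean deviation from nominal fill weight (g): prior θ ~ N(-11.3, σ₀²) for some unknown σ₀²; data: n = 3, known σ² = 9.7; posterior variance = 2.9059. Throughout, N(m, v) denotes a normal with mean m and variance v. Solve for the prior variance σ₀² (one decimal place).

σ₀² = 28.7

Posterior precision equals prior precision plus data precision: 1/σ_n² = 1/σ₀² + n/σ².
So 1/σ₀² = 1/2.9059 − 3/9.7 = 0.344127 − 0.309278 = 0.034849.
Hence σ₀² = 1/0.034849 ≈ 28.7.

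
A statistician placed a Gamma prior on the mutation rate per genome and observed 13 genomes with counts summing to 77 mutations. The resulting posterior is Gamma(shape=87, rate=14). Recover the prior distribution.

Gamma(shape=10, rate=1)

A Gamma(α, β) prior (rate parametrization) on a Poisson rate with n observations summing to S gives posterior Gamma(α+S, β+n).
So α = 87 − 77 = 10 and β = 14 − 13 = 1.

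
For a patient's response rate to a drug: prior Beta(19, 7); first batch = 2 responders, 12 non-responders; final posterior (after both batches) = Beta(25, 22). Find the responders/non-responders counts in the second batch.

4 responders and 3 non-responders

Because Beta–binomial updating is additive in the counts, the combined data contributed (α_post−α_prior, β_post−β_prior) successes and failures.
Total across both batches: 25−19=6 responders, 22−7=15 non-responders.
Subtract the first batch: 6−2=4 responders and 15−12=3 non-responders.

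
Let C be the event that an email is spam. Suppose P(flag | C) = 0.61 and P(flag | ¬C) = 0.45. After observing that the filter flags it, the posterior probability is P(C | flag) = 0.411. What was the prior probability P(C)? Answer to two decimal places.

P(C) = 0.34

In odds form, posterior odds = prior odds × likelihood ratio, so prior odds = posterior odds ÷ LR.
Posterior odds = 0.411/(1−0.411) = 0.6978. LR = 0.61/0.45 = 1.3556.
Prior odds = 0.6978/1.3556 = 0.5148, so P(C) = 0.5148/(1+0.5148) ≈ 0.34.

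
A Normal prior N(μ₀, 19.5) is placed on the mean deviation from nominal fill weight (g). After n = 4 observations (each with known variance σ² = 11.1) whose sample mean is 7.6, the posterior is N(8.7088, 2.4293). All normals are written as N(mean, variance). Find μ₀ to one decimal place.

μ₀ = 16.5

With known observation variance, the Normal–Normal posterior has precision τ_n = τ₀ + n/σ² and mean μ_n = (τ₀μ₀ + (n/σ²)x̄)/τ_n.
Here τ₀ = 1/19.5 = 0.051282 and τ_data = 4/11.1 = 0.360360, so τ_n = 0.411642.
Rearranging for μ₀: μ₀ = (μ_n·τ_n − τ_data·x̄)/τ₀ = (8.7088·0.411642 − 0.360360·7.6) / 0.051282 = 0.846172/0.051282 ≈ 16.5.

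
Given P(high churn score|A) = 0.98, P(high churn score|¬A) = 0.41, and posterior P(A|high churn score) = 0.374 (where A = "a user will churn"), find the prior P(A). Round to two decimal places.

In odds form, posterior odds = prior odds × likelihood ratio, so prior odds = posterior odds ÷ LR.
Posterior odds = 0.374/(1−0.374) = 0.5974. LR = 0.98/0.41 = 2.3902.
Prior odds = 0.5974/2.3902 = 0.2499, so P(A) = 0.2499/(1+0.2499) ≈ 0.20.

P(A) = 0.20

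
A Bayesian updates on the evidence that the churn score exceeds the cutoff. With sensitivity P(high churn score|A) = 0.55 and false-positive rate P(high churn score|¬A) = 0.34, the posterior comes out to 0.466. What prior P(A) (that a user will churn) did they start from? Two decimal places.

Bayes' rule in odds form gives O(A|E) = O(A)·[P(E|A)/P(E|¬A)], hence O(A) = O(A|E)/LR.
Posterior odds = 0.466/(1−0.466) = 0.8727. LR = 0.55/0.34 = 1.6176.
Prior odds = 0.8727/1.6176 = 0.5395, so P(A) = 0.5395/(1+0.5395) ≈ 0.35.

P(A) = 0.35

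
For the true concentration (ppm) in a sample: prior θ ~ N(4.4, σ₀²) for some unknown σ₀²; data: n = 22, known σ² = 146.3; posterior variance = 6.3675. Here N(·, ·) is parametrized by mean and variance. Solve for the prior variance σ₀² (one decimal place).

Posterior precision equals prior precision plus data precision: 1/σ_n² = 1/σ₀² + n/σ².
So 1/σ₀² = 1/6.3675 − 22/146.3 = 0.157048 − 0.150376 = 0.006672.
Hence σ₀² = 1/0.006672 ≈ 149.9.

σ₀² = 149.9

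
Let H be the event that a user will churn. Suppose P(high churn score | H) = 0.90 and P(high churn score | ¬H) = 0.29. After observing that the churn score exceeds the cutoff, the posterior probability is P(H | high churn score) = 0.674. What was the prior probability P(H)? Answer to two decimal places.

P(H) = 0.40

Bayes' rule in odds form gives O(H|E) = O(H)·[P(E|H)/P(E|¬H)], hence O(H) = O(H|E)/LR.
Posterior odds = 0.674/(1−0.674) = 2.0675. LR = 0.90/0.29 = 3.1034.
Prior odds = 2.0675/3.1034 = 0.6662, so P(H) = 0.6662/(1+0.6662) ≈ 0.40.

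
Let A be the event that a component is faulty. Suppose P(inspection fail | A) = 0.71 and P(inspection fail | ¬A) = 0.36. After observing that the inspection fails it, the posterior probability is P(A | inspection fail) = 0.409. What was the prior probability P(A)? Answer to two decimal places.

Bayes' rule in odds form gives O(A|E) = O(A)·[P(E|A)/P(E|¬A)], hence O(A) = O(A|E)/LR.
Posterior odds = 0.409/(1−0.409) = 0.6920. LR = 0.71/0.36 = 1.9722.
Prior odds = 0.6920/1.9722 = 0.3509, so P(A) = 0.3509/(1+0.3509) ≈ 0.26.

P(A) = 0.26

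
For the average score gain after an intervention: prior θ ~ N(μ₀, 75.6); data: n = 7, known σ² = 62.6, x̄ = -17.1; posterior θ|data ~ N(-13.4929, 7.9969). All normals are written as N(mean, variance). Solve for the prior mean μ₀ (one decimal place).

The posterior mean is a precision-weighted average: μ_n = (τ₀μ₀ + τ_data·x̄)/(τ₀+τ_data), with τ₀=1/σ₀² and τ_data=n/σ².
Here τ₀ = 1/75.6 = 0.013228 and τ_data = 7/62.6 = 0.111821, so τ_n = 0.125049.
Rearranging for μ₀: μ₀ = (μ_n·τ_n − τ_data·x̄)/τ₀ = (-13.4929·0.125049 − 0.111821·-17.1) / 0.013228 = 0.224865/0.013228 ≈ 17.0.

μ₀ = 17.0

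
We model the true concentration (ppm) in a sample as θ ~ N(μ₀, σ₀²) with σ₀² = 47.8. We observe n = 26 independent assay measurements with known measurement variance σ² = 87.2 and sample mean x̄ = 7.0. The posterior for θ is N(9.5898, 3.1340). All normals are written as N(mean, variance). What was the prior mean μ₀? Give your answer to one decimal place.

μ₀ = 46.5

With known observation variance, the Normal–Normal posterior has precision τ_n = τ₀ + n/σ² and mean μ_n = (τ₀μ₀ + (n/σ²)x̄)/τ_n.
Here τ₀ = 1/47.8 = 0.020921 and τ_data = 26/87.2 = 0.298165, so τ_n = 0.319086.
Rearranging for μ₀: μ₀ = (μ_n·τ_n − τ_data·x̄)/τ₀ = (9.5898·0.319086 − 0.298165·7.0) / 0.020921 = 0.972816/0.020921 ≈ 46.5.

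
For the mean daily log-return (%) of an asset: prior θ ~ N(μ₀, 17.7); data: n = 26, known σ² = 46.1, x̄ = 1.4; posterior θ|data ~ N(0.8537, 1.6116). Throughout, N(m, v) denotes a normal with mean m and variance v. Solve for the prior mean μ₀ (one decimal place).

μ₀ = -4.6

With known observation variance, the Normal–Normal posterior has precision τ_n = τ₀ + n/σ² and mean μ_n = (τ₀μ₀ + (n/σ²)x̄)/τ_n.
Here τ₀ = 1/17.7 = 0.056497 and τ_data = 26/46.1 = 0.563991, so τ_n = 0.620488.
Rearranging for μ₀: μ₀ = (μ_n·τ_n − τ_data·x̄)/τ₀ = (0.8537·0.620488 − 0.563991·1.4) / 0.056497 = -0.259877/0.056497 ≈ -4.6.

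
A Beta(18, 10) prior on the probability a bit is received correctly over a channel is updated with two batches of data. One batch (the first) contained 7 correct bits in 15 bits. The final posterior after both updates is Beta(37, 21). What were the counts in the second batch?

Because Beta–binomial updating is additive in the counts, the combined data contributed (α_post−α_prior, β_post−β_prior) successes and failures.
Total across both batches: 37−18=19 correct bits, 21−10=11 errors.
Subtract the first batch: 19−7=12 correct bits and 11−8=3 errors.

12 correct bits and 3 errors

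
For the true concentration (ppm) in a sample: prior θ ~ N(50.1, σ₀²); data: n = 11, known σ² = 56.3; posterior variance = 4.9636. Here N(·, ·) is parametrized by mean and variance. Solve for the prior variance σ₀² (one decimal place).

For the Normal–Normal model with known σ², precisions add: τ_n = τ₀ + n/σ².
So 1/σ₀² = 1/4.9636 − 11/56.3 = 0.201467 − 0.195382 = 0.006085.
Hence σ₀² = 1/0.006085 ≈ 164.3.

σ₀² = 164.3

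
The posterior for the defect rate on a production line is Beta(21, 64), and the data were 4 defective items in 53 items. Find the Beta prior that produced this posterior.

Under Beta–binomial conjugacy the posterior parameters are (α+s, β+f).
So α = 21 − 4 = 17 and β = 64 − 49 = 15.

Beta(17, 15)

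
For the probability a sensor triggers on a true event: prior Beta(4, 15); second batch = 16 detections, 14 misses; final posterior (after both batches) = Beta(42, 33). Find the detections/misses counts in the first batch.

22 detections and 4 misses

Sequential conjugate updates are equivalent to a single update on the pooled data, so total successes = posterior α − prior α and total failures = posterior β − prior β.
Total across both batches: 42−4=38 detections, 33−15=18 misses.
Subtract the second batch: 38−16=22 detections and 18−14=4 misses.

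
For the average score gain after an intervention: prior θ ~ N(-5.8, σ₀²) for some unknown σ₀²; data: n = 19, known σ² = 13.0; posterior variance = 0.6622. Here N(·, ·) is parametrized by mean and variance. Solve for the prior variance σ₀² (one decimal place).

σ₀² = 20.6

For the Normal–Normal model with known σ², precisions add: τ_n = τ₀ + n/σ².
So 1/σ₀² = 1/0.6622 − 19/13.0 = 1.510118 − 1.461538 = 0.048580.
Hence σ₀² = 1/0.048580 ≈ 20.6.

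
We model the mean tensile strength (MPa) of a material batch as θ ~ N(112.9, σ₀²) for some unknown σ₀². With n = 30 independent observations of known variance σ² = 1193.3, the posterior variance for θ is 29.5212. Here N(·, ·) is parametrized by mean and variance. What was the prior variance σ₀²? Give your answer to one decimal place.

σ₀² = 114.5

For the Normal–Normal model with known σ², precisions add: τ_n = τ₀ + n/σ².
So 1/σ₀² = 1/29.5212 − 30/1193.3 = 0.033874 − 0.025140 = 0.008734.
Hence σ₀² = 1/0.008734 ≈ 114.5.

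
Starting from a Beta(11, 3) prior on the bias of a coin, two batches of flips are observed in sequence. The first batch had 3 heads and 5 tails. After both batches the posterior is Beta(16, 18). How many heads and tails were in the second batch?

Sequential conjugate updates are equivalent to a single update on the pooled data, so total successes = posterior α − prior α and total failures = posterior β − prior β.
Total across both batches: 16−11=5 heads, 18−3=15 tails.
Subtract the first batch: 5−3=2 heads and 15−5=10 tails.

2 heads and 10 tails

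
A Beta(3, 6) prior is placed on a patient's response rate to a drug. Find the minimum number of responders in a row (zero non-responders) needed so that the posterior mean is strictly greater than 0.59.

After k responders and 0 non-responders the posterior is Beta(3+k, 6), with mean (3+k)/(3+6+k).
Set (3+k)/(9+k) > 0.59 and solve: k > (0.59·9 − 3)/(1 − 0.59) = 5.634.
The smallest integer exceeding 5.634 is 6.

k = 6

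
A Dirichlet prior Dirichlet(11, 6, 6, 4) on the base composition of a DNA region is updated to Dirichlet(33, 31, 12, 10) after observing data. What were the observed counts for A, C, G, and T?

For a Dirichlet(α) prior with multinomial counts c, the posterior is Dirichlet(α + c) componentwise.
Counts are posterior − prior componentwise: 33−11=22, 31−6=25, 12−6=6, 10−4=6.

counts (22, 25, 6, 6)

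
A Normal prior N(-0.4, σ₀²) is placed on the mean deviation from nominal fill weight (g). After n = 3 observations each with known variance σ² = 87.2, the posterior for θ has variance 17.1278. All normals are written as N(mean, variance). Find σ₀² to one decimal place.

For the Normal–Normal model with known σ², precisions add: τ_n = τ₀ + n/σ².
So 1/σ₀² = 1/17.1278 − 3/87.2 = 0.058385 − 0.034404 = 0.023981.
Hence σ₀² = 1/0.023981 ≈ 41.7.

σ₀² = 41.7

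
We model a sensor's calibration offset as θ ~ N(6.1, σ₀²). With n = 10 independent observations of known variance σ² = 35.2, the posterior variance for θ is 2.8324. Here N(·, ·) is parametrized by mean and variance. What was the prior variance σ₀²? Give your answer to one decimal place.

σ₀² = 14.5

Posterior precision equals prior precision plus data precision: 1/σ_n² = 1/σ₀² + n/σ².
So 1/σ₀² = 1/2.8324 − 10/35.2 = 0.353057 − 0.284091 = 0.068966.
Hence σ₀² = 1/0.068966 ≈ 14.5.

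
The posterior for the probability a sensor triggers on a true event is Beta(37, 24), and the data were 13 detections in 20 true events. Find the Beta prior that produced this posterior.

Beta is conjugate to the binomial likelihood: posterior = Beta(α+s, β+f).
Subtract the data counts: 37−13=24, 24−7=17.

Beta(24, 17)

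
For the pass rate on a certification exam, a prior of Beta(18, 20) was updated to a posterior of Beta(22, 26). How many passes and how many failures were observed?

4 passes and 6 failures

Under Beta–binomial conjugacy the posterior parameters are (a+s, b+f).
Match parameters: s=22−18=4, f=26−20=6.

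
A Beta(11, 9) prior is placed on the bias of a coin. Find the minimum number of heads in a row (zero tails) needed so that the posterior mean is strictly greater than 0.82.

k = 31

After k heads and 0 tails the posterior is Beta(11+k, 9), with mean (11+k)/(11+9+k).
Set (11+k)/(20+k) > 0.82 and solve: k > (0.82·20 − 11)/(1 − 0.82) = 30.000.
The smallest integer exceeding 30.000 is 31.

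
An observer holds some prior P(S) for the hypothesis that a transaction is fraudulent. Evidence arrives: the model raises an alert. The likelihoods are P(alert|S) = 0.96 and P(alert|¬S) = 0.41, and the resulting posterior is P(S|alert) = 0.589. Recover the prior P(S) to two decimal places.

Bayes' rule in odds form gives O(S|E) = O(S)·[P(E|S)/P(E|¬S)], hence O(S) = O(S|E)/LR.
Posterior odds = 0.589/(1−0.589) = 1.4331. LR = 0.96/0.41 = 2.3415.
Prior odds = 1.4331/2.3415 = 0.6120, so P(S) = 0.6120/(1+0.6120) ≈ 0.38.

P(S) = 0.38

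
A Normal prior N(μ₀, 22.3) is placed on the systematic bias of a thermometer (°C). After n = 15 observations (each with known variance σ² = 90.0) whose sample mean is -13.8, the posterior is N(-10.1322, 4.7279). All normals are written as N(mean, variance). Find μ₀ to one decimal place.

μ₀ = 3.5

The posterior mean is a precision-weighted average: μ_n = (τ₀μ₀ + τ_data·x̄)/(τ₀+τ_data), with τ₀=1/σ₀² and τ_data=n/σ².
Here τ₀ = 1/22.3 = 0.044843 and τ_data = 15/90.0 = 0.166667, so τ_n = 0.211510.
Rearranging for μ₀: μ₀ = (μ_n·τ_n − τ_data·x̄)/τ₀ = (-10.1322·0.211510 − 0.166667·-13.8) / 0.044843 = 0.156943/0.044843 ≈ 3.5.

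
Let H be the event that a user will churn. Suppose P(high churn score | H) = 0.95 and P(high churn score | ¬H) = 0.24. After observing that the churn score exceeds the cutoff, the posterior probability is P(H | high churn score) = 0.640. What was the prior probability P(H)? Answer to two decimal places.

P(H) = 0.31

In odds form, posterior odds = prior odds × likelihood ratio, so prior odds = posterior odds ÷ LR.
Posterior odds = 0.640/(1−0.640) = 1.7778. LR = 0.95/0.24 = 3.9583.
Prior odds = 1.7778/3.9583 = 0.4491, so P(H) = 0.4491/(1+0.4491) ≈ 0.31.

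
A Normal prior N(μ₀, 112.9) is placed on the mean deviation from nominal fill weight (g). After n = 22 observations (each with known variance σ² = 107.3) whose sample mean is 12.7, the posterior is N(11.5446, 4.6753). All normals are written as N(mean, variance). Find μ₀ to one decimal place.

μ₀ = -15.2

The posterior mean is a precision-weighted average: μ_n = (τ₀μ₀ + τ_data·x̄)/(τ₀+τ_data), with τ₀=1/σ₀² and τ_data=n/σ².
Here τ₀ = 1/112.9 = 0.008857 and τ_data = 22/107.3 = 0.205033, so τ_n = 0.213890.
Rearranging for μ₀: μ₀ = (μ_n·τ_n − τ_data·x̄)/τ₀ = (11.5446·0.213890 − 0.205033·12.7) / 0.008857 = -0.134645/0.008857 ≈ -15.2.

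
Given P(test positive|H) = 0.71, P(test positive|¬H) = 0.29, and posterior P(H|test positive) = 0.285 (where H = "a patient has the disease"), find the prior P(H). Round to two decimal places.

In odds form, posterior odds = prior odds × likelihood ratio, so prior odds = posterior odds ÷ LR.
Posterior odds = 0.285/(1−0.285) = 0.3986. LR = 0.71/0.29 = 2.4483.
Prior odds = 0.3986/2.4483 = 0.1628, so P(H) = 0.1628/(1+0.1628) ≈ 0.14.

P(H) = 0.14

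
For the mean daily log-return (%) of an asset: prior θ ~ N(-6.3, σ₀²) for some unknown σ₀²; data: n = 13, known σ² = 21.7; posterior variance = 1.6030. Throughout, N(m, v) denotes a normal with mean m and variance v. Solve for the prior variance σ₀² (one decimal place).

σ₀² = 40.4

Posterior precision equals prior precision plus data precision: 1/σ_n² = 1/σ₀² + n/σ².
So 1/σ₀² = 1/1.6030 − 13/21.7 = 0.623830 − 0.599078 = 0.024752.
Hence σ₀² = 1/0.024752 ≈ 40.4.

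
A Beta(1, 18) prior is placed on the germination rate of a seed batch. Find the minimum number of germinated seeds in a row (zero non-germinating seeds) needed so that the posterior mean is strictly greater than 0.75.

After k germinated seeds and 0 non-germinating seeds the posterior is Beta(1+k, 18), with mean (1+k)/(1+18+k).
Set (1+k)/(19+k) > 0.75 and solve: k > (0.75·19 − 1)/(1 − 0.75) = 53.000.
The smallest integer exceeding 53.000 is 54, and checking k=54: (55)/(73) = 0.7534 > 0.75.

k = 54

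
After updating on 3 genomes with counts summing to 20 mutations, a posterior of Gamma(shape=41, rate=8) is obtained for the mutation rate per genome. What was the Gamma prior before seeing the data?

Gamma–Poisson conjugacy: posterior shape = α + Σxᵢ, posterior rate = β + n.
So α = 41 − 20 = 21 and β = 8 − 3 = 5.

Gamma(shape=21, rate=5)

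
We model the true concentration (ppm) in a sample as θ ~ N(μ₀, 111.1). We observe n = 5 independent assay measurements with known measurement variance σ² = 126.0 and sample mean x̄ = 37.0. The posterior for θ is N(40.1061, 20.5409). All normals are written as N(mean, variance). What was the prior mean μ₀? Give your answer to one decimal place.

The posterior mean is a precision-weighted average: μ_n = (τ₀μ₀ + τ_data·x̄)/(τ₀+τ_data), with τ₀=1/σ₀² and τ_data=n/σ².
Here τ₀ = 1/111.1 = 0.009001 and τ_data = 5/126.0 = 0.039683, so τ_n = 0.048684.
Rearranging for μ₀: μ₀ = (μ_n·τ_n − τ_data·x̄)/τ₀ = (40.1061·0.048684 − 0.039683·37.0) / 0.009001 = 0.484254/0.009001 ≈ 53.8.

μ₀ = 53.8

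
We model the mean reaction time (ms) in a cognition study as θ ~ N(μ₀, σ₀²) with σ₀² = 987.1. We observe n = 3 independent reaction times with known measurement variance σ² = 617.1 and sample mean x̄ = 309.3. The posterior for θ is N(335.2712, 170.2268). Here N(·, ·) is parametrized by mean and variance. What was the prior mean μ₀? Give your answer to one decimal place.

μ₀ = 459.9

The posterior mean is a precision-weighted average: μ_n = (τ₀μ₀ + τ_data·x̄)/(τ₀+τ_data), with τ₀=1/σ₀² and τ_data=n/σ².
Here τ₀ = 1/987.1 = 0.001013 and τ_data = 3/617.1 = 0.004861, so τ_n = 0.005874.
Rearranging for μ₀: μ₀ = (μ_n·τ_n − τ_data·x̄)/τ₀ = (335.2712·0.005874 − 0.004861·309.3) / 0.001013 = 0.465876/0.001013 ≈ 459.9.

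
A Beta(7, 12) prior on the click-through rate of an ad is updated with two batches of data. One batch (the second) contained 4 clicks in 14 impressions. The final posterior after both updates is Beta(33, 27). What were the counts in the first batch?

22 clicks and 5 non-clicks

Because Beta–binomial updating is additive in the counts, the combined data contributed (α_post−α_prior, β_post−β_prior) successes and failures.
Total across both batches: 33−7=26 clicks, 27−12=15 non-clicks.
Subtract the second batch: 26−4=22 clicks and 15−10=5 non-clicks.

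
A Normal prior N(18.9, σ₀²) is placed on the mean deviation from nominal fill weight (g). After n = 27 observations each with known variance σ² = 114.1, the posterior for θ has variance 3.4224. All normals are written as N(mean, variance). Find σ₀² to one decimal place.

σ₀² = 18.0

Posterior precision equals prior precision plus data precision: 1/σ_n² = 1/σ₀² + n/σ².
So 1/σ₀² = 1/3.4224 − 27/114.1 = 0.292193 − 0.236635 = 0.055558.
Hence σ₀² = 1/0.055558 ≈ 18.0.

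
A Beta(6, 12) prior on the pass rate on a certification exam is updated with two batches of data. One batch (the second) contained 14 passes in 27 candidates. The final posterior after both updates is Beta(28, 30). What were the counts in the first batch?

8 passes and 5 failures

Because Beta–binomial updating is additive in the counts, the combined data contributed (α_post−α_prior, β_post−β_prior) successes and failures.
Total across both batches: 28−6=22 passes, 30−12=18 failures.
Subtract the second batch: 22−14=8 passes and 18−13=5 failures.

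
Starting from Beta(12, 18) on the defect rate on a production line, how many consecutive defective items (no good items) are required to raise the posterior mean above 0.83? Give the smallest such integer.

After k defective items and 0 good items the posterior is Beta(12+k, 18), with mean (12+k)/(12+18+k).
Set (12+k)/(30+k) > 0.83 and solve: k > (0.83·30 − 12)/(1 − 0.83) = 75.882.
The smallest integer exceeding 75.882 is 76.

k = 76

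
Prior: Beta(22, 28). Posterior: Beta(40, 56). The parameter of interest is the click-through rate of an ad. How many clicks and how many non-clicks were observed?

18 clicks and 28 non-clicks

A Beta(a, b) prior with s successes and f failures in binomial data gives a Beta(a+s, b+f) posterior.
Match parameters: s=40−22=18, f=56−28=28.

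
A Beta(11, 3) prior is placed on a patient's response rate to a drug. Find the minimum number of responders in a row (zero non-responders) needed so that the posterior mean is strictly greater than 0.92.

k = 24

After k responders and 0 non-responders the posterior is Beta(11+k, 3), with mean (11+k)/(11+3+k).
Set (11+k)/(14+k) > 0.92 and solve: k > (0.92·14 − 11)/(1 − 0.92) = 23.500.
The smallest integer exceeding 23.500 is 24, and checking k=24: (35)/(38) = 0.9211 > 0.92.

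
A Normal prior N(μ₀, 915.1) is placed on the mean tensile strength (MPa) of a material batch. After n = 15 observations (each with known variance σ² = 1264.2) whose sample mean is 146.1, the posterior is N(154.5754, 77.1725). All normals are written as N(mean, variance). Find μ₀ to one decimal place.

μ₀ = 246.6

With known observation variance, the Normal–Normal posterior has precision τ_n = τ₀ + n/σ² and mean μ_n = (τ₀μ₀ + (n/σ²)x̄)/τ_n.
Here τ₀ = 1/915.1 = 0.001093 and τ_data = 15/1264.2 = 0.011865, so τ_n = 0.012958.
Rearranging for μ₀: μ₀ = (μ_n·τ_n − τ_data·x̄)/τ₀ = (154.5754·0.012958 − 0.011865·146.1) / 0.001093 = 0.269512/0.001093 ≈ 246.6.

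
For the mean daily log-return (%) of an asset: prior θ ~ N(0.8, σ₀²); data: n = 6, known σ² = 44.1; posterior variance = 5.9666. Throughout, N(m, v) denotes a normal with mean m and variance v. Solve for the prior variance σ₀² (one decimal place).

For the Normal–Normal model with known σ², precisions add: τ_n = τ₀ + n/σ².
So 1/σ₀² = 1/5.9666 − 6/44.1 = 0.167600 − 0.136054 = 0.031546.
Hence σ₀² = 1/0.031546 ≈ 31.7.

σ₀² = 31.7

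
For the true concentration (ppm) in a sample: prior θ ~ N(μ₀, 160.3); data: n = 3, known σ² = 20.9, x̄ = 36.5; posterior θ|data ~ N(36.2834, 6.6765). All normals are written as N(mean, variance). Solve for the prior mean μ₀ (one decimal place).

With known observation variance, the Normal–Normal posterior has precision τ_n = τ₀ + n/σ² and mean μ_n = (τ₀μ₀ + (n/σ²)x̄)/τ_n.
Here τ₀ = 1/160.3 = 0.006238 and τ_data = 3/20.9 = 0.143541, so τ_n = 0.149779.
Rearranging for μ₀: μ₀ = (μ_n·τ_n − τ_data·x̄)/τ₀ = (36.2834·0.149779 − 0.143541·36.5) / 0.006238 = 0.195245/0.006238 ≈ 31.3.

μ₀ = 31.3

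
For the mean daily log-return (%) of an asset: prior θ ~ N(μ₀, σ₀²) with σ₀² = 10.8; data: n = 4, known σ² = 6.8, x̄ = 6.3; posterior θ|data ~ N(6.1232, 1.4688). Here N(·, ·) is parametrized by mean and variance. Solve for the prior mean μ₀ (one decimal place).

The posterior mean is a precision-weighted average: μ_n = (τ₀μ₀ + τ_data·x̄)/(τ₀+τ_data), with τ₀=1/σ₀² and τ_data=n/σ².
Here τ₀ = 1/10.8 = 0.092593 and τ_data = 4/6.8 = 0.588235, so τ_n = 0.680828.
Rearranging for μ₀: μ₀ = (μ_n·τ_n − τ_data·x̄)/τ₀ = (6.1232·0.680828 − 0.588235·6.3) / 0.092593 = 0.462966/0.092593 ≈ 5.0.

μ₀ = 5.0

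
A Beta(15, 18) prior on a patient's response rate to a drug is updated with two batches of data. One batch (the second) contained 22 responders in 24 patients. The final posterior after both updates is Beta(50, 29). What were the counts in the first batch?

Sequential conjugate updates are equivalent to a single update on the pooled data, so total successes = posterior α − prior α and total failures = posterior β − prior β.
Total across both batches: 50−15=35 responders, 29−18=11 non-responders.
Subtract the second batch: 35−22=13 responders and 11−2=9 non-responders.

13 responders and 9 non-responders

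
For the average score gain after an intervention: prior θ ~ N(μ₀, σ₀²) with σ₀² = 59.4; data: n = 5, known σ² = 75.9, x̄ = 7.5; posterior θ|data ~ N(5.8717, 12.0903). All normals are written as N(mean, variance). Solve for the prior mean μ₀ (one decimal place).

With known observation variance, the Normal–Normal posterior has precision τ_n = τ₀ + n/σ² and mean μ_n = (τ₀μ₀ + (n/σ²)x̄)/τ_n.
Here τ₀ = 1/59.4 = 0.016835 and τ_data = 5/75.9 = 0.065876, so τ_n = 0.082711.
Rearranging for μ₀: μ₀ = (μ_n·τ_n − τ_data·x̄)/τ₀ = (5.8717·0.082711 − 0.065876·7.5) / 0.016835 = -0.008416/0.016835 ≈ -0.5.

μ₀ = -0.5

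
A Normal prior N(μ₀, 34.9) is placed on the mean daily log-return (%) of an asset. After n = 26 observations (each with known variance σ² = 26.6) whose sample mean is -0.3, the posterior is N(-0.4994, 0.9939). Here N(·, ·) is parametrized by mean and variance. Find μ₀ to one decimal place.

μ₀ = -7.3

The posterior mean is a precision-weighted average: μ_n = (τ₀μ₀ + τ_data·x̄)/(τ₀+τ_data), with τ₀=1/σ₀² and τ_data=n/σ².
Here τ₀ = 1/34.9 = 0.028653 and τ_data = 26/26.6 = 0.977444, so τ_n = 1.006097.
Rearranging for μ₀: μ₀ = (μ_n·τ_n − τ_data·x̄)/τ₀ = (-0.4994·1.006097 − 0.977444·-0.3) / 0.028653 = -0.209212/0.028653 ≈ -7.3.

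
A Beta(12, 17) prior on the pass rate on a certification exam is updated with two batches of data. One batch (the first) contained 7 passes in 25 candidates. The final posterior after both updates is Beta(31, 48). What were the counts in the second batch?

12 passes and 13 failures

Because Beta–binomial updating is additive in the counts, the combined data contributed (α_post−α_prior, β_post−β_prior) successes and failures.
Total across both batches: 31−12=19 passes, 48−17=31 failures.
Subtract the first batch: 19−7=12 passes and 31−18=13 failures.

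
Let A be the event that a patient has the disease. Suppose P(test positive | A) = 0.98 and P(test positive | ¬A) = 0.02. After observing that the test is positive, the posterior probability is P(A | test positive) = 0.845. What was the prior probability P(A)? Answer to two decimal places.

P(A) = 0.10

In odds form, posterior odds = prior odds × likelihood ratio, so prior odds = posterior odds ÷ LR.
Posterior odds = 0.845/(1−0.845) = 5.4516. LR = 0.98/0.02 = 49.0000.
Prior odds = 5.4516/49.0000 = 0.1113, so P(A) = 0.1113/(1+0.1113) ≈ 0.10.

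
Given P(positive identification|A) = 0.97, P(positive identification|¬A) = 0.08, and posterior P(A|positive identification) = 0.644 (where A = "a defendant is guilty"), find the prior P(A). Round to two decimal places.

Bayes' rule in odds form gives O(A|E) = O(A)·[P(E|A)/P(E|¬A)], hence O(A) = O(A|E)/LR.
Posterior odds = 0.644/(1−0.644) = 1.8090. LR = 0.97/0.08 = 12.1250.
Prior odds = 1.8090/12.1250 = 0.1492, so P(A) = 0.1492/(1+0.1492) ≈ 0.13.

P(A) = 0.13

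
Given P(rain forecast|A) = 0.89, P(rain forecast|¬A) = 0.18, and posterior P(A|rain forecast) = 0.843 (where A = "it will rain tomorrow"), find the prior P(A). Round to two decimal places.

P(A) = 0.52

Bayes' rule in odds form gives O(A|E) = O(A)·[P(E|A)/P(E|¬A)], hence O(A) = O(A|E)/LR.
Posterior odds = 0.843/(1−0.843) = 5.3694. LR = 0.89/0.18 = 4.9444.
Prior odds = 5.3694/4.9444 = 1.0860, so P(A) = 1.0860/(1+1.0860) ≈ 0.52.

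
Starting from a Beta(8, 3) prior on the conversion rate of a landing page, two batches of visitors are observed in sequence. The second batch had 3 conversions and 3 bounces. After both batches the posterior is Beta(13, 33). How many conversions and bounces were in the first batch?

2 conversions and 27 bounces

Sequential conjugate updates are equivalent to a single update on the pooled data, so total successes = posterior α − prior α and total failures = posterior β − prior β.
Total across both batches: 13−8=5 conversions, 33−3=30 bounces.
Subtract the second batch: 5−3=2 conversions and 30−3=27 bounces.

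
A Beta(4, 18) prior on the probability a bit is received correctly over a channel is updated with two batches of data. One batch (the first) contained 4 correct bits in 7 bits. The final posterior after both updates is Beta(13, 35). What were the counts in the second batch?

5 correct bits and 14 errors

Because Beta–binomial updating is additive in the counts, the combined data contributed (α_post−α_prior, β_post−β_prior) successes and failures.
Total across both batches: 13−4=9 correct bits, 35−18=17 errors.
Subtract the first batch: 9−4=5 correct bits and 17−3=14 errors.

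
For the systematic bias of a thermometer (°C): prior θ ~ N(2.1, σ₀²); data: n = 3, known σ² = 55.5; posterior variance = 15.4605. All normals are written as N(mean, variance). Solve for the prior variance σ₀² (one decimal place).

Posterior precision equals prior precision plus data precision: 1/σ_n² = 1/σ₀² + n/σ².
So 1/σ₀² = 1/15.4605 − 3/55.5 = 0.064681 − 0.054054 = 0.010627.
Hence σ₀² = 1/0.010627 ≈ 94.1.

σ₀² = 94.1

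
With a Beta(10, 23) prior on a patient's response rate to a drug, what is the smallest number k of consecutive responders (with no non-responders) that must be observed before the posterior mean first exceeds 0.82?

k = 95

After k responders and 0 non-responders the posterior is Beta(10+k, 23), with mean (10+k)/(10+23+k).
Set (10+k)/(33+k) > 0.82 and solve: k > (0.82·33 − 10)/(1 − 0.82) = 94.778.
The smallest integer exceeding 94.778 is 95, and checking k=95: (105)/(128) = 0.8203 > 0.82.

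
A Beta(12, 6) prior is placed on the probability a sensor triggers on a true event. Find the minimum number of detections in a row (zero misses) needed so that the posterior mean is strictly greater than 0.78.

k = 10

After k detections and 0 misses the posterior is Beta(12+k, 6), with mean (12+k)/(12+6+k).
Set (12+k)/(18+k) > 0.78 and solve: k > (0.78·18 − 12)/(1 − 0.78) = 9.273.
The smallest integer exceeding 9.273 is 10.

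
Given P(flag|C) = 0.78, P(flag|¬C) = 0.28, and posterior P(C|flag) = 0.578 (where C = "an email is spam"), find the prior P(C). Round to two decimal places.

Bayes' rule in odds form gives O(C|E) = O(C)·[P(E|C)/P(E|¬C)], hence O(C) = O(C|E)/LR.
Posterior odds = 0.578/(1−0.578) = 1.3697. LR = 0.78/0.28 = 2.7857.
Prior odds = 1.3697/2.7857 = 0.4917, so P(C) = 0.4917/(1+0.4917) ≈ 0.33.

P(C) = 0.33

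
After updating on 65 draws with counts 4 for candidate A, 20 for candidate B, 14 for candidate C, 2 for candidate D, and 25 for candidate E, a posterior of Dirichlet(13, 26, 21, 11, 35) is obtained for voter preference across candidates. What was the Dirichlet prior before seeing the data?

For a Dirichlet(α) prior with multinomial counts c, the posterior is Dirichlet(α + c) componentwise.
Subtract each count from the matching posterior parameter: 13−4=9, 26−20=6, 21−14=7, 11−2=9, 35−25=10.

Dirichlet(9, 6, 7, 9, 10)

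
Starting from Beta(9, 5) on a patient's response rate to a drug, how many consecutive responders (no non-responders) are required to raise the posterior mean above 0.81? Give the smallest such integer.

After k responders and 0 non-responders the posterior is Beta(9+k, 5), with mean (9+k)/(9+5+k).
Set (9+k)/(14+k) > 0.81 and solve: k > (0.81·14 − 9)/(1 − 0.81) = 12.316.
The smallest integer exceeding 12.316 is 13.

k = 13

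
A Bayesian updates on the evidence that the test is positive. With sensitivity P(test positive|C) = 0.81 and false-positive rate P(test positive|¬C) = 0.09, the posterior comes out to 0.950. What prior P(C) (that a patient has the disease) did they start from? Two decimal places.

Bayes' rule in odds form gives O(C|E) = O(C)·[P(E|C)/P(E|¬C)], hence O(C) = O(C|E)/LR.
Posterior odds = 0.950/(1−0.950) = 19.0000. LR = 0.81/0.09 = 9.0000.
Prior odds = 19.0000/9.0000 = 2.1111, so P(C) = 2.1111/(1+2.1111) ≈ 0.68.

P(C) = 0.68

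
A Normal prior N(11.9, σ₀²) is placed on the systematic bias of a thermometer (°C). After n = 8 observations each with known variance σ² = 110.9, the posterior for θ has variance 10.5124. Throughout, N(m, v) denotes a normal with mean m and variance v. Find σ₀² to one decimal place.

For the Normal–Normal model with known σ², precisions add: τ_n = τ₀ + n/σ².
So 1/σ₀² = 1/10.5124 − 8/110.9 = 0.095126 − 0.072137 = 0.022989.
Hence σ₀² = 1/0.022989 ≈ 43.5.

σ₀² = 43.5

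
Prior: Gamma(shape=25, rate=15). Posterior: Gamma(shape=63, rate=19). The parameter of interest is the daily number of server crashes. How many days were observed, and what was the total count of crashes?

n = 4 days with total 38 crashes

Gamma–Poisson conjugacy: posterior shape = α + Σxᵢ, posterior rate = β + n.
Matching: Σxᵢ = 63 − 25 = 38 and n = 19 − 15 = 4.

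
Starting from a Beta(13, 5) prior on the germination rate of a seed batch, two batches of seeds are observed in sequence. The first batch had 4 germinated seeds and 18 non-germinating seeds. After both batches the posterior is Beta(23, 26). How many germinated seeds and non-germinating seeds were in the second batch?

6 germinated seeds and 3 non-germinating seeds

Sequential conjugate updates are equivalent to a single update on the pooled data, so total successes = posterior α − prior α and total failures = posterior β − prior β.
Total across both batches: 23−13=10 germinated seeds, 26−5=21 non-germinating seeds.
Subtract the first batch: 10−4=6 germinated seeds and 21−18=3 non-germinating seeds.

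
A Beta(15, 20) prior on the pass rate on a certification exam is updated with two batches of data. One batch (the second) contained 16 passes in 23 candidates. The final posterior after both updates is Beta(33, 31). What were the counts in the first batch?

2 passes and 4 failures

Because Beta–binomial updating is additive in the counts, the combined data contributed (α_post−α_prior, β_post−β_prior) successes and failures.
Total across both batches: 33−15=18 passes, 31−20=11 failures.
Subtract the second batch: 18−16=2 passes and 11−7=4 failures.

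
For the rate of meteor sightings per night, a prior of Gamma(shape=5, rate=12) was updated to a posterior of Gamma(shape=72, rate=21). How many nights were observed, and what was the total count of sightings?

Gamma–Poisson conjugacy: posterior shape = α + Σxᵢ, posterior rate = β + n.
Matching: Σxᵢ = 72 − 5 = 67 and n = 21 − 12 = 9.

n = 9 nights with total 67 sightings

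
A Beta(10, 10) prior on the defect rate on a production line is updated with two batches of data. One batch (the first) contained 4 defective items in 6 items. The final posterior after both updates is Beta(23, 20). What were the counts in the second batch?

9 defective items and 8 good items

Sequential conjugate updates are equivalent to a single update on the pooled data, so total successes = posterior α − prior α and total failures = posterior β − prior β.
Total across both batches: 23−10=13 defective items, 20−10=10 good items.
Subtract the first batch: 13−4=9 defective items and 10−2=8 good items.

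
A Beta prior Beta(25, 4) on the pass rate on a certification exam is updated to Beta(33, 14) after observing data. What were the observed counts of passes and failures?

8 passes and 10 failures

A Beta(a, b) prior with s successes and f failures in binomial data gives a Beta(a+s, b+f) posterior.
Match parameters: s=33−25=8, f=14−4=10.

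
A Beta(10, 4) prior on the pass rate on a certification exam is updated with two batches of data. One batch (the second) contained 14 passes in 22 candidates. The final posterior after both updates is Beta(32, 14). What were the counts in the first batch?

8 passes and 2 failures

Because Beta–binomial updating is additive in the counts, the combined data contributed (α_post−α_prior, β_post−β_prior) successes and failures.
Total across both batches: 32−10=22 passes, 14−4=10 failures.
Subtract the second batch: 22−14=8 passes and 10−8=2 failures.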